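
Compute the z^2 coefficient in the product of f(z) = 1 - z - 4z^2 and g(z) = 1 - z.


Step 1: z^2 term in f*g comes from: (1)*(0) + (-z)*(-z) + (-4z^2)*(1)
Step 2: = 0 + 1 - 4
Step 3: = -3

-3


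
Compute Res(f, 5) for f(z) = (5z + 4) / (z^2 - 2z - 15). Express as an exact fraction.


Step 1: Q(z) = z^2 - 2z - 15 = (z - 5)(z + 3)
Step 2: Q'(z) = 2z - 2
Step 3: Q'(5) = 8, P(5) = 29
Step 4: Res = P(5)/Q'(5) = 29/8 = 29/8

29/8


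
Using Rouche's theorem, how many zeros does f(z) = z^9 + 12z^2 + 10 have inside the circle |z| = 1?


Step 1: On |z| = 1 the three terms have sizes |z^9| = 1^9 = 1, |12z^2| = 12*1^2 = 12, |10| = 10
Step 2: The dominant term is g(z) = 12z^2; let h(z) = z^9 + 10 so f = g + h
Step 3: On |z| = 1: |g| = 12 and |h| <= 1 + 10 = 11
Step 4: Since 12 > 11, |h| < |g| on |z| = 1, so by Rouche f has the same number of zeros as g inside |z| < 1
Step 5: g(z) = 12z^2 has 2 zeros (at the origin, multiplicity 2) inside |z| < 1. Answer = 2

2


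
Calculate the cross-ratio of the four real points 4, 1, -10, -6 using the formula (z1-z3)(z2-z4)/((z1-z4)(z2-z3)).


Step 1: (z1-z3)(z2-z4) = 14 * 7 = 98
Step 2: (z1-z4)(z2-z3) = 10 * 11 = 110
Step 3: Cross-ratio = 98/110 = 49/55

49/55


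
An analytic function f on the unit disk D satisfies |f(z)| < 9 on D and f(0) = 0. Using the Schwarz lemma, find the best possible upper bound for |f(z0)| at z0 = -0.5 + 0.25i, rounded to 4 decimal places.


Step 1: g = f/9 maps D -> D with g(0) = 0, so by the Schwarz lemma |g(z)| <= |z|, i.e. |f(z)| <= 9|z|; this is sharp (f(z) = 9z).
Step 2: |z0|^2 = (-0.5)^2 + 0.25^2 = 0.3125
Step 3: |z0| = sqrt(0.3125) = 0.559017
Step 4: Best bound = 9 * |z0| = 9 * 0.559017 = 5.0312

5.0312


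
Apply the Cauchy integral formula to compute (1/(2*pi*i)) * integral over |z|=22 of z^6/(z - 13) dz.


Step 1: f(z) = z^6, a = 13 is inside |z| = 22
Step 2: By Cauchy integral formula: (1/(2pi*i)) * integral = f(a)
Step 3: f(13) = 13^6 = 4826809

4826809


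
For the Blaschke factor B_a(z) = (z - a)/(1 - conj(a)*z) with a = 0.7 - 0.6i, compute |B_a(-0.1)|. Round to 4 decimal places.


Step 1: Numerator z0 - a = -0.1 - (0.7 - 0.6i) = -0.8 + 0.6i
Step 2: Denominator 1 - conj(a)*z0 = 1 - (0.7 + 0.6i)*(-0.1) = 1.07 + 0.06i
Step 3: |z0 - a|^2 = (-0.8)^2 + 0.6^2 = 1; |1 - conj(a)*z0|^2 = 1.07^2 + 0.06^2 = 1.1485
Step 4: |B_a(-0.1)| = sqrt(1 / 1.1485) = sqrt(0.870701)
Step 5: = 0.9331

0.9331


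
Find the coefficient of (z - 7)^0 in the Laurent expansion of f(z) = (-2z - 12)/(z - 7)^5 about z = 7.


Step 1: Write the numerator in powers of (z - 7): -2z - 12 = -2(z - 7) + (-2*7 - 12) = -2(z - 7) - 26
Step 2: Divide by (z - 7)^5: f(z) = -26(z - 7)^(-5) - 2(z - 7)^(-4)
Step 3: This finite sum is the Laurent series of f about z = 7.
Step 4: Only the powers -5 and -4 appear, so the coefficient of (z - 7)^0 = 0

0


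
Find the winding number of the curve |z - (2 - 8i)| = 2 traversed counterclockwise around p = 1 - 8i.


Step 1: Center c = (2, -8), radius = 2
Step 2: |p - c|^2 = (-1)^2 + 0^2 = 1
Step 3: r^2 = 4
Step 4: |p-c| < r so winding number = 1

1


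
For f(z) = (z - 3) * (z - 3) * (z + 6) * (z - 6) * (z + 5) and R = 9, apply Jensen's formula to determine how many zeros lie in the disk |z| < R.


Jensen's formula: (1/2pi)*integral log|f(Re^it)|dt = log|f(0)| + sum_{|a_k|<R} log(R/|a_k|)
Step 1: f(0) = (-3) * (-3) * 6 * (-6) * 5 = -1620
Step 2: log|f(0)| = log|3| + log|3| + log|-6| + log|6| + log|-5| = 7.3902
Step 3: Zeros inside |z| < 9: 3, 3, -6, 6, -5
Step 4: Jensen sum = log(9/3) + log(9/3) + log(9/6) + log(9/6) + log(9/5) = 3.5959
Step 5: n(R) = number of terms in the Jensen sum = count of zeros inside |z| < 9 = 5

5


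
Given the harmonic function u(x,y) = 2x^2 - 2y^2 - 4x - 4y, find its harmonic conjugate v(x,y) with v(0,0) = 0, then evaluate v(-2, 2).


Step 1: v_x = -u_y = 4y + 4
Step 2: v_y = u_x = 4x - 4
Step 3: v = 4xy + 4x - 4y + C
Step 4: v(0,0) = 0 => C = 0
Step 5: v(-2, 2) = -32

-32


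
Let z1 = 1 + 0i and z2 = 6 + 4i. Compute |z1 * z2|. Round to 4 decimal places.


Step 1: |z1| = sqrt(1^2 + 0^2) = sqrt(1)
Step 2: |z2| = sqrt(6^2 + 4^2) = sqrt(52)
Step 3: |z1*z2| = |z1|*|z2| = sqrt(1) * sqrt(52) = sqrt(1 * 52) = sqrt(52)
Step 4: = 7.2111

7.2111


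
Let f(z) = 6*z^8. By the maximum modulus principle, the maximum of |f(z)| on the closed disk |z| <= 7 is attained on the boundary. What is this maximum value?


Step 1: On |z| = 7, |f(z)| = 6 * |z|^8 = 6 * 7^8
Step 2: By maximum modulus principle, maximum is on boundary.
Step 3: Maximum = 6 * 5764801 = 34588806

34588806


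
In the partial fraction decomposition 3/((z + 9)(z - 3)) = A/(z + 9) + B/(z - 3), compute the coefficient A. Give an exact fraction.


Step 1: Multiply both sides by (z + 9) and set z = -9
Step 2: A = 3 / (-9 - 3)
Step 3: A = 3 / (-12)
Step 4: A = -1/4

-1/4


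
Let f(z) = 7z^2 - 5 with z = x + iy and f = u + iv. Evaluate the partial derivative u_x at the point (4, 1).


Step 1: f(z) = 7(x+iy)^2 - 5
Step 2: u = 7(x^2 - y^2) - 5
Step 3: u_x = 14x + 0
Step 4: At (4, 1): u_x = 56 + 0 = 56

56


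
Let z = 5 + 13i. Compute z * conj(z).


Step 1: conj(z) = 5 - 13i
Step 2: z * conj(z) = 5^2 + 13^2
Step 3: = 25 + 169 = 194

194


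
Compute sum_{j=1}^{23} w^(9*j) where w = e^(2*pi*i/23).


Step 1: The sum sum_{j=1}^{n} w^(k*j) equals n if n | k, else 0.
Step 2: Here n = 23, k = 9
Step 3: Does n divide k? 23 | 9 -> False
Step 4: Sum = 0

0


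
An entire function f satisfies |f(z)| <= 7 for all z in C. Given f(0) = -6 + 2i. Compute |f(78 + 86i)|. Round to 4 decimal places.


Step 1: By Liouville's theorem, a bounded entire function is constant.
Step 2: f(z) = f(0) = -6 + 2i for all z.
Step 3: |f(w)| = |-6 + 2i| = sqrt(36 + 4)
Step 4: = 6.3246

6.3246


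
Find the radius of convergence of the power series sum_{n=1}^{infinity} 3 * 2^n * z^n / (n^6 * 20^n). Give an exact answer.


Step 1: General term a_n = 3 * 2^n / (n^6 * 20^n)
Step 2: By the root test, |a_n|^(1/n) = 3^(1/n) * 2 / (n^(6/n) * 20) -> 2/20 as n -> infinity (since 3^(1/n) -> 1 and n^(6/n) -> 1)
Step 3: R = 1/lim|a_n|^(1/n) = 20/2 = 10

10


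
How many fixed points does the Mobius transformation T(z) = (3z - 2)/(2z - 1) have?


Step 1: Fixed points satisfy T(z) = z
Step 2: 2z^2 - 4z + 2 = 0
Step 3: Discriminant = (-4)^2 - 4*2*2 = 0
Step 4: Number of fixed points = 1

1


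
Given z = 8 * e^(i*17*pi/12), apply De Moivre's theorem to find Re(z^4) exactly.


Step 1: By De Moivre's theorem, z^4 = 8^4 * e^(i*4*17*pi/12) = 4096 * (cos(17*pi/3) + i*sin(17*pi/3))
Step 2: |z|^4 = 8^4 = 4096
Step 3: Reduce the angle mod 2*pi: 17*pi/3 - 4*pi = 5*pi/3
Step 4: cos(5*pi/3) = 1/2
Step 5: Re(z^4) = 4096 * 1/2 = 2048

2048


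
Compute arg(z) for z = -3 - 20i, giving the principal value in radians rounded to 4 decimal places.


Step 1: z = -3 - 20i
Step 2: arg(z) = atan2(-20, -3)
Step 3: arg(z) = -1.7197

-1.7197


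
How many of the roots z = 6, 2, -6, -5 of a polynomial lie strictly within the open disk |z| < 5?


Step 1: Check each root:
  z = 6: |6| = 6 >= 5
  z = 2: |2| = 2 < 5
  z = -6: |-6| = 6 >= 5
  z = -5: |-5| = 5 >= 5
Step 2: Count = 1

1


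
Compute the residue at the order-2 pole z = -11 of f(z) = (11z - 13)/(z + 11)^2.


Step 1: Pole of order 2 at z = -11
Step 2: Res = lim d/dz [(z + 11)^2 * f(z)] as z -> -11
Step 3: (z + 11)^2 * f(z) = 11z - 13
Step 4: d/dz[11z - 13] = 11

11


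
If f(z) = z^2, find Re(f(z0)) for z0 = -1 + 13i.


Step 1: z0 = -1 + 13i
Step 2: z0^2 = (-1)^2 - 13^2 - 26i
Step 3: real part = 1 - 169 = -168

-168


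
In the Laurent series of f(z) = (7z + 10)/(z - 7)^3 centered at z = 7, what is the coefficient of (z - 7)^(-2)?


Step 1: Write the numerator in powers of (z - 7): 7z + 10 = 7(z - 7) + (7*7 + 10) = 7(z - 7) + 59
Step 2: Divide by (z - 7)^3: f(z) = 59(z - 7)^(-3) + 7(z - 7)^(-2)
Step 3: This finite sum is the Laurent series of f about z = 7.
Step 4: Coefficient of (z - 7)^(-2) = coefficient of (z - 7) in the re-centred numerator = 7

7


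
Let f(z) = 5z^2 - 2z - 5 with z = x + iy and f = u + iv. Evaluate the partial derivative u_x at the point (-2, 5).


Step 1: f(z) = 5(x+iy)^2 - 2(x+iy) - 5
Step 2: u = 5(x^2 - y^2) - 2x - 5
Step 3: u_x = 10x - 2
Step 4: At (-2, 5): u_x = -20 - 2 = -22

-22


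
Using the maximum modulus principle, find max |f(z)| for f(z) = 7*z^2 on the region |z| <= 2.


Step 1: On |z| = 2, |f(z)| = 7 * |z|^2 = 7 * 2^2
Step 2: By maximum modulus principle, maximum is on boundary.
Step 3: Maximum = 7 * 4 = 28

28


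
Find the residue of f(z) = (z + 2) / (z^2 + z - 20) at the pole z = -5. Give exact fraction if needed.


Step 1: Q(z) = z^2 + z - 20 = (z + 5)(z - 4)
Step 2: Q'(z) = 2z + 1
Step 3: Q'(-5) = -9, P(-5) = -3
Step 4: Res = P(-5)/Q'(-5) = -3/(-9) = 1/3

1/3


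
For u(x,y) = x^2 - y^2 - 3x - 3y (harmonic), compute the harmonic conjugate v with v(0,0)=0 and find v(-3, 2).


Step 1: v_x = -u_y = 2y + 3
Step 2: v_y = u_x = 2x - 3
Step 3: v = 2xy + 3x - 3y + C
Step 4: v(0,0) = 0 => C = 0
Step 5: v(-3, 2) = -27

-27


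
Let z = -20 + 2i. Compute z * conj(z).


Step 1: conj(z) = -20 - 2i
Step 2: z * conj(z) = (-20)^2 + 2^2
Step 3: = 400 + 4 = 404

404


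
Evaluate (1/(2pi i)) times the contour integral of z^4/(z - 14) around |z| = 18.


Step 1: f(z) = z^4, a = 14 is inside |z| = 18
Step 2: By Cauchy integral formula: (1/(2pi*i)) * integral = f(a)
Step 3: f(14) = 14^4 = 38416

38416


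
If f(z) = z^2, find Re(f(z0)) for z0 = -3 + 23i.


Step 1: z0 = -3 + 23i
Step 2: z0^2 = (-3)^2 - 23^2 - 138i
Step 3: real part = 9 - 529 = -520

-520


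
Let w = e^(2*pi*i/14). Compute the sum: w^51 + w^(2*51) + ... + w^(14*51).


Step 1: The sum sum_{j=1}^{n} w^(k*j) equals n if n | k, else 0.
Step 2: Here n = 14, k = 51
Step 3: Does n divide k? 14 | 51 -> False
Step 4: Sum = 0

0


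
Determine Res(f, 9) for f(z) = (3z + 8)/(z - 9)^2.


Step 1: Pole of order 2 at z = 9
Step 2: Res = lim d/dz [(z - 9)^2 * f(z)] as z -> 9
Step 3: (z - 9)^2 * f(z) = 3z + 8
Step 4: d/dz[3z + 8] = 3

3


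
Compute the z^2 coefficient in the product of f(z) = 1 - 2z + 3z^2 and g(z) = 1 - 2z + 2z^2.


Step 1: z^2 term in f*g comes from: (1)*(2z^2) + (-2z)*(-2z) + (3z^2)*(1)
Step 2: = 2 + 4 + 3
Step 3: = 9

9


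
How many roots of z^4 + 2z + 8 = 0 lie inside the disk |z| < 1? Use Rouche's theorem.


Step 1: On |z| = 1 the three terms have sizes |z^4| = 1^4 = 1, |2z| = 2*1 = 2, |8| = 8
Step 2: The dominant term is g(z) = 8; let h(z) = z^4 + 2z so f = g + h
Step 3: On |z| = 1: |g| = 8 and |h| <= 1 + 2 = 3
Step 4: Since 8 > 3, |h| < |g| on |z| = 1, so by Rouche f has the same number of zeros as g inside |z| < 1
Step 5: g(z) = 8 is a nonzero constant with no zeros inside |z| < 1. Answer = 0

0


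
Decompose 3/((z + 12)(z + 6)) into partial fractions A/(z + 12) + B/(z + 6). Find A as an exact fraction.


Step 1: Multiply both sides by (z + 12) and set z = -12
Step 2: A = 3 / (-12 + 6)
Step 3: A = 3 / (-6)
Step 4: A = -1/2

-1/2


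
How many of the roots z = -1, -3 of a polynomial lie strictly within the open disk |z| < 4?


Step 1: Check each root:
  z = -1: |-1| = 1 < 4
  z = -3: |-3| = 3 < 4
Step 2: Count = 2

2


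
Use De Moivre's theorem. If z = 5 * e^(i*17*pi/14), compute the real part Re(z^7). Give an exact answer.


Step 1: By De Moivre's theorem, z^7 = 5^7 * e^(i*7*17*pi/14) = 78125 * (cos(17*pi/2) + i*sin(17*pi/2))
Step 2: |z|^7 = 5^7 = 78125
Step 3: Reduce the angle mod 2*pi: 17*pi/2 - 8*pi = pi/2
Step 4: cos(pi/2) = 0
Step 5: Re(z^7) = 78125 * 0 = 0

0


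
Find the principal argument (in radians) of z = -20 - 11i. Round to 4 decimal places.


Step 1: z = -20 - 11i
Step 2: arg(z) = atan2(-11, -20)
Step 3: arg(z) = -2.6387

-2.6387


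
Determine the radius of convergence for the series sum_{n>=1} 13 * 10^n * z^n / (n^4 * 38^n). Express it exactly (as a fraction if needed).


Step 1: General term a_n = 13 * 10^n / (n^4 * 38^n)
Step 2: By the root test, |a_n|^(1/n) = 13^(1/n) * 10 / (n^(4/n) * 38) -> 10/38 as n -> infinity (since 13^(1/n) -> 1 and n^(4/n) -> 1)
Step 3: R = 1/lim|a_n|^(1/n) = 38/10 = 19/5

19/5


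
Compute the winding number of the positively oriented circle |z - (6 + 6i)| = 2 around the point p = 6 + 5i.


Step 1: Center c = (6, 6), radius = 2
Step 2: |p - c|^2 = 0^2 + (-1)^2 = 1
Step 3: r^2 = 4
Step 4: |p-c| < r so winding number = 1

1


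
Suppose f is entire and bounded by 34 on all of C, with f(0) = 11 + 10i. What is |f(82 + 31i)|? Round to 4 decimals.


Step 1: By Liouville's theorem, a bounded entire function is constant.
Step 2: f(z) = f(0) = 11 + 10i for all z.
Step 3: |f(w)| = |11 + 10i| = sqrt(121 + 100)
Step 4: = 14.8661

14.8661


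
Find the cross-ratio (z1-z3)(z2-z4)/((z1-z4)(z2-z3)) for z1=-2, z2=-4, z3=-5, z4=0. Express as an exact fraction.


Step 1: (z1-z3)(z2-z4) = 3 * (-4) = -12
Step 2: (z1-z4)(z2-z3) = (-2) * 1 = -2
Step 3: Cross-ratio = 12/2 = 6

6


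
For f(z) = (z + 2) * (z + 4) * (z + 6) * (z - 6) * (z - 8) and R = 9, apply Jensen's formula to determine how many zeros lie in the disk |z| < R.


Jensen's formula: (1/2pi)*integral log|f(Re^it)|dt = log|f(0)| + sum_{|a_k|<R} log(R/|a_k|)
Step 1: f(0) = 2 * 4 * 6 * (-6) * (-8) = 2304
Step 2: log|f(0)| = log|-2| + log|-4| + log|-6| + log|6| + log|8| = 7.7424
Step 3: Zeros inside |z| < 9: -2, -4, -6, 6, 8
Step 4: Jensen sum = log(9/2) + log(9/4) + log(9/6) + log(9/6) + log(9/8) = 3.2437
Step 5: n(R) = number of terms in the Jensen sum = count of zeros inside |z| < 9 = 5

5


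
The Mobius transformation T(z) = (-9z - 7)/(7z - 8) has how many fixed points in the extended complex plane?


Step 1: Fixed points satisfy T(z) = z
Step 2: 7z^2 + z + 7 = 0
Step 3: Discriminant = 1^2 - 4*7*7 = -195
Step 4: Number of fixed points = 2

2


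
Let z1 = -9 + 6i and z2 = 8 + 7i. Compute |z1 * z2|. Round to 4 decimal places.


Step 1: |z1| = sqrt((-9)^2 + 6^2) = sqrt(117)
Step 2: |z2| = sqrt(8^2 + 7^2) = sqrt(113)
Step 3: |z1*z2| = |z1|*|z2| = sqrt(117) * sqrt(113) = sqrt(117 * 113) = sqrt(13221)
Step 4: = 114.9826

114.9826


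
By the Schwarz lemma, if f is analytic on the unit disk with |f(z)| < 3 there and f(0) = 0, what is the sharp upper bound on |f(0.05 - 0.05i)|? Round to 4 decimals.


Step 1: g = f/3 maps D -> D with g(0) = 0, so by the Schwarz lemma |g(z)| <= |z|, i.e. |f(z)| <= 3|z|; this is sharp (f(z) = 3z).
Step 2: |z0|^2 = 0.05^2 + (-0.05)^2 = 0.005
Step 3: |z0| = sqrt(0.005) = 0.070711
Step 4: Best bound = 3 * |z0| = 3 * 0.070711 = 0.2121

0.2121


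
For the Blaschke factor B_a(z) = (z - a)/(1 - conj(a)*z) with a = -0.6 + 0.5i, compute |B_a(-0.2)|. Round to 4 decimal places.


Step 1: Numerator z0 - a = -0.2 - (-0.6 + 0.5i) = 0.4 - 0.5i
Step 2: Denominator 1 - conj(a)*z0 = 1 - (-0.6 - 0.5i)*(-0.2) = 0.88 - 0.1i
Step 3: |z0 - a|^2 = 0.4^2 + (-0.5)^2 = 0.41; |1 - conj(a)*z0|^2 = 0.88^2 + (-0.1)^2 = 0.7844
Step 4: |B_a(-0.2)| = sqrt(0.41 / 0.7844) = sqrt(0.522693)
Step 5: = 0.723

0.723


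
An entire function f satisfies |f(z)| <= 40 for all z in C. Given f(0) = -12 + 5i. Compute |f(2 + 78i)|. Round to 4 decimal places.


Step 1: By Liouville's theorem, a bounded entire function is constant.
Step 2: f(z) = f(0) = -12 + 5i for all z.
Step 3: |f(w)| = |-12 + 5i| = sqrt(144 + 25)
Step 4: = 13.0

13.0


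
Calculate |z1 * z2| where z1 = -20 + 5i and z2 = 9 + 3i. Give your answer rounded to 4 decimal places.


Step 1: |z1| = sqrt((-20)^2 + 5^2) = sqrt(425)
Step 2: |z2| = sqrt(9^2 + 3^2) = sqrt(90)
Step 3: |z1*z2| = |z1|*|z2| = sqrt(425) * sqrt(90) = sqrt(425 * 90) = sqrt(38250)
Step 4: = 195.5761

195.5761


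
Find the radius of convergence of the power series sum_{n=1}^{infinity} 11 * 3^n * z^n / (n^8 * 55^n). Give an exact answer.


Step 1: General term a_n = 11 * 3^n / (n^8 * 55^n)
Step 2: By the root test, |a_n|^(1/n) = 11^(1/n) * 3 / (n^(8/n) * 55) -> 3/55 as n -> infinity (since 11^(1/n) -> 1 and n^(8/n) -> 1)
Step 3: R = 1/lim|a_n|^(1/n) = 55/3

55/3


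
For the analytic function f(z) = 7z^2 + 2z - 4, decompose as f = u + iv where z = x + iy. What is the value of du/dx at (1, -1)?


Step 1: f(z) = 7(x+iy)^2 + 2(x+iy) - 4
Step 2: u = 7(x^2 - y^2) + 2x - 4
Step 3: u_x = 14x + 2
Step 4: At (1, -1): u_x = 14 + 2 = 16

16


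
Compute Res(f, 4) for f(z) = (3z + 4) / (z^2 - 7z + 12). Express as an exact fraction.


Step 1: Q(z) = z^2 - 7z + 12 = (z - 4)(z - 3)
Step 2: Q'(z) = 2z - 7
Step 3: Q'(4) = 1, P(4) = 16
Step 4: Res = P(4)/Q'(4) = 16/1 = 16

16


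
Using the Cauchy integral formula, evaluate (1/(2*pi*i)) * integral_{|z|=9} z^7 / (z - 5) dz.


Step 1: f(z) = z^7, a = 5 is inside |z| = 9
Step 2: By Cauchy integral formula: (1/(2pi*i)) * integral = f(a)
Step 3: f(5) = 5^7 = 78125

78125


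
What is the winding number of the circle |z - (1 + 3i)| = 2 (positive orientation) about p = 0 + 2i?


Step 1: Center c = (1, 3), radius = 2
Step 2: |p - c|^2 = (-1)^2 + (-1)^2 = 2
Step 3: r^2 = 4
Step 4: |p-c| < r so winding number = 1

1


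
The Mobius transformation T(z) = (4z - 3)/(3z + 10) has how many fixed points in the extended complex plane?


Step 1: Fixed points satisfy T(z) = z
Step 2: 3z^2 + 6z + 3 = 0
Step 3: Discriminant = 6^2 - 4*3*3 = 0
Step 4: Number of fixed points = 1

1


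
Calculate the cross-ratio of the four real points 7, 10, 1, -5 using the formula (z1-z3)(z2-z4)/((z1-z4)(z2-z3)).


Step 1: (z1-z3)(z2-z4) = 6 * 15 = 90
Step 2: (z1-z4)(z2-z3) = 12 * 9 = 108
Step 3: Cross-ratio = 90/108 = 5/6

5/6


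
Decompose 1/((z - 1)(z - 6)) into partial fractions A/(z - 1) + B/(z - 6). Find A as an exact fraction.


Step 1: Multiply both sides by (z - 1) and set z = 1
Step 2: A = 1 / (1 - 6)
Step 3: A = 1 / (-5)
Step 4: A = -1/5

-1/5


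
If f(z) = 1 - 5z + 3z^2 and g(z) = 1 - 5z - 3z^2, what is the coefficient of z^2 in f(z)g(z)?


Step 1: z^2 term in f*g comes from: (1)*(-3z^2) + (-5z)*(-5z) + (3z^2)*(1)
Step 2: = -3 + 25 + 3
Step 3: = 25

25


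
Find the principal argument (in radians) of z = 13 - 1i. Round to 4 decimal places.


Step 1: z = 13 - 1i
Step 2: arg(z) = atan2(-1, 13)
Step 3: arg(z) = -0.0768

-0.0768


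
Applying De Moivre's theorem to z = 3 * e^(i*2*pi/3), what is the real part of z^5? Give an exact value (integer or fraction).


Step 1: By De Moivre's theorem, z^5 = 3^5 * e^(i*5*2*pi/3) = 243 * (cos(10*pi/3) + i*sin(10*pi/3))
Step 2: |z|^5 = 3^5 = 243
Step 3: Reduce the angle mod 2*pi: 10*pi/3 - 2*pi = 4*pi/3
Step 4: cos(4*pi/3) = -1/2
Step 5: Re(z^5) = 243 * (-1/2) = -243/2

-243/2


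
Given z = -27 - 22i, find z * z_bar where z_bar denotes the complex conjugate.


Step 1: conj(z) = -27 + 22i
Step 2: z * conj(z) = (-27)^2 + (-22)^2
Step 3: = 729 + 484 = 1213

1213


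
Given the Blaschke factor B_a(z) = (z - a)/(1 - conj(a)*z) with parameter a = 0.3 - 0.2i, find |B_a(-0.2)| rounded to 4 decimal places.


Step 1: Numerator z0 - a = -0.2 - (0.3 - 0.2i) = -0.5 + 0.2i
Step 2: Denominator 1 - conj(a)*z0 = 1 - (0.3 + 0.2i)*(-0.2) = 1.06 + 0.04i
Step 3: |z0 - a|^2 = (-0.5)^2 + 0.2^2 = 0.29; |1 - conj(a)*z0|^2 = 1.06^2 + 0.04^2 = 1.1252
Step 4: |B_a(-0.2)| = sqrt(0.29 / 1.1252) = sqrt(0.257732)
Step 5: = 0.5077

0.5077


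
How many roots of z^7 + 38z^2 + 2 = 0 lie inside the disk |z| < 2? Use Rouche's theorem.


Step 1: On |z| = 2 the three terms have sizes |z^7| = 2^7 = 128, |38z^2| = 38*2^2 = 152, |2| = 2
Step 2: The dominant term is g(z) = 38z^2; let h(z) = z^7 + 2 so f = g + h
Step 3: On |z| = 2: |g| = 152 and |h| <= 128 + 2 = 130
Step 4: Since 152 > 130, |h| < |g| on |z| = 2, so by Rouche f has the same number of zeros as g inside |z| < 2
Step 5: g(z) = 38z^2 has 2 zeros (at the origin, multiplicity 2) inside |z| < 2. Answer = 2

2


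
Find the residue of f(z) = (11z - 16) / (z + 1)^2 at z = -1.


Step 1: Pole of order 2 at z = -1
Step 2: Res = lim d/dz [(z + 1)^2 * f(z)] as z -> -1
Step 3: (z + 1)^2 * f(z) = 11z - 16
Step 4: d/dz[11z - 16] = 11

11


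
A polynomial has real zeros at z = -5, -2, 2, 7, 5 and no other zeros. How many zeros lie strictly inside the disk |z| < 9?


Step 1: Check each root:
  z = -5: |-5| = 5 < 9
  z = -2: |-2| = 2 < 9
  z = 2: |2| = 2 < 9
  z = 7: |7| = 7 < 9
  z = 5: |5| = 5 < 9
Step 2: Count = 5

5


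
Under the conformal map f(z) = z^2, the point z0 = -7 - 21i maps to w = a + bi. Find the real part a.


Step 1: z0 = -7 - 21i
Step 2: z0^2 = (-7)^2 - (-21)^2 + 294i
Step 3: real part = 49 - 441 = -392

-392


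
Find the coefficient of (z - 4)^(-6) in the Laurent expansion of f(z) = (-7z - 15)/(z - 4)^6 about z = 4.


Step 1: Write the numerator in powers of (z - 4): -7z - 15 = -7(z - 4) + (-7*4 - 15) = -7(z - 4) - 43
Step 2: Divide by (z - 4)^6: f(z) = -43(z - 4)^(-6) - 7(z - 4)^(-5)
Step 3: This finite sum is the Laurent series of f about z = 4.
Step 4: Coefficient of (z - 4)^(-6) = -7*4 - 15 = -43

-43


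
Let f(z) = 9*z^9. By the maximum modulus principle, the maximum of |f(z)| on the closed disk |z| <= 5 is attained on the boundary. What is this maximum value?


Step 1: On |z| = 5, |f(z)| = 9 * |z|^9 = 9 * 5^9
Step 2: By maximum modulus principle, maximum is on boundary.
Step 3: Maximum = 9 * 1953125 = 17578125

17578125


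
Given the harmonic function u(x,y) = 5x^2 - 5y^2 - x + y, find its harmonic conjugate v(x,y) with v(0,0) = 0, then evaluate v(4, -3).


Step 1: v_x = -u_y = 10y - 1
Step 2: v_y = u_x = 10x - 1
Step 3: v = 10xy - x - y + C
Step 4: v(0,0) = 0 => C = 0
Step 5: v(4, -3) = -121

-121


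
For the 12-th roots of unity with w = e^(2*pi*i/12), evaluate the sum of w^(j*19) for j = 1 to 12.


Step 1: The sum sum_{j=1}^{n} w^(k*j) equals n if n | k, else 0.
Step 2: Here n = 12, k = 19
Step 3: Does n divide k? 12 | 19 -> False
Step 4: Sum = 0

0


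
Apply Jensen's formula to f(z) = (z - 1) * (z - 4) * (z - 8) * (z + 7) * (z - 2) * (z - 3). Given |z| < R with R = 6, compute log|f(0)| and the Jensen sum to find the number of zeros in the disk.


Jensen's formula: (1/2pi)*integral log|f(Re^it)|dt = log|f(0)| + sum_{|a_k|<R} log(R/|a_k|)
Step 1: f(0) = (-1) * (-4) * (-8) * 7 * (-2) * (-3) = -1344
Step 2: log|f(0)| = log|1| + log|4| + log|8| + log|-7| + log|2| + log|3| = 7.2034
Step 3: Zeros inside |z| < 6: 1, 4, 2, 3
Step 4: Jensen sum = log(6/1) + log(6/4) + log(6/2) + log(6/3) = 3.989
Step 5: n(R) = number of terms in the Jensen sum = count of zeros inside |z| < 6 = 4

4


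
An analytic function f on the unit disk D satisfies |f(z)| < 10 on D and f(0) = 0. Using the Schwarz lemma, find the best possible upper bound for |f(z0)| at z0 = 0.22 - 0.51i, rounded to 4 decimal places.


Step 1: g = f/10 maps D -> D with g(0) = 0, so by the Schwarz lemma |g(z)| <= |z|, i.e. |f(z)| <= 10|z|; this is sharp (f(z) = 10z).
Step 2: |z0|^2 = 0.22^2 + (-0.51)^2 = 0.3085
Step 3: |z0| = sqrt(0.3085) = 0.555428
Step 4: Best bound = 10 * |z0| = 10 * 0.555428 = 5.5543

5.5543


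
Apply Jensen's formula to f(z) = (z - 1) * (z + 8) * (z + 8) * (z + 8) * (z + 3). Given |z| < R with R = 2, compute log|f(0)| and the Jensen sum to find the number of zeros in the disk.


Jensen's formula: (1/2pi)*integral log|f(Re^it)|dt = log|f(0)| + sum_{|a_k|<R} log(R/|a_k|)
Step 1: f(0) = (-1) * 8 * 8 * 8 * 3 = -1536
Step 2: log|f(0)| = log|1| + log|-8| + log|-8| + log|-8| + log|-3| = 7.3369
Step 3: Zeros inside |z| < 2: 1
Step 4: Jensen sum = log(2/1) = 0.6931
Step 5: n(R) = number of terms in the Jensen sum = count of zeros inside |z| < 2 = 1

1


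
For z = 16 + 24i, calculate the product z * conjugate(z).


Step 1: conj(z) = 16 - 24i
Step 2: z * conj(z) = 16^2 + 24^2
Step 3: = 256 + 576 = 832

832


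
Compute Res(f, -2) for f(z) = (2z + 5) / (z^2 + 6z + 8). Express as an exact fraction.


Step 1: Q(z) = z^2 + 6z + 8 = (z + 2)(z + 4)
Step 2: Q'(z) = 2z + 6
Step 3: Q'(-2) = 2, P(-2) = 1
Step 4: Res = P(-2)/Q'(-2) = 1/2 = 1/2

1/2


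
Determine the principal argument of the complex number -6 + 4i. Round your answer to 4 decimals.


Step 1: z = -6 + 4i
Step 2: arg(z) = atan2(4, -6)
Step 3: arg(z) = 2.5536

2.5536


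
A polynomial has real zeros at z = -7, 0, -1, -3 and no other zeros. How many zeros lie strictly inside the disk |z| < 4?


Step 1: Check each root:
  z = -7: |-7| = 7 >= 4
  z = 0: |0| = 0 < 4
  z = -1: |-1| = 1 < 4
  z = -3: |-3| = 3 < 4
Step 2: Count = 3

3


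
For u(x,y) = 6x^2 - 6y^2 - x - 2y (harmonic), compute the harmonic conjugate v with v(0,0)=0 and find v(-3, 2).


Step 1: v_x = -u_y = 12y + 2
Step 2: v_y = u_x = 12x - 1
Step 3: v = 12xy + 2x - y + C
Step 4: v(0,0) = 0 => C = 0
Step 5: v(-3, 2) = -80

-80


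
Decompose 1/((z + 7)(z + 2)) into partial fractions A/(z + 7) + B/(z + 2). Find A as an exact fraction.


Step 1: Multiply both sides by (z + 7) and set z = -7
Step 2: A = 1 / (-7 + 2)
Step 3: A = 1 / (-5)
Step 4: A = -1/5

-1/5


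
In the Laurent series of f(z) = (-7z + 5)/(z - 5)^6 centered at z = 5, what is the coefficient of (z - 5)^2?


Step 1: Write the numerator in powers of (z - 5): -7z + 5 = -7(z - 5) + (-7*5 + 5) = -7(z - 5) - 30
Step 2: Divide by (z - 5)^6: f(z) = -30(z - 5)^(-6) - 7(z - 5)^(-5)
Step 3: This finite sum is the Laurent series of f about z = 5.
Step 4: Only the powers -6 and -5 appear, so the coefficient of (z - 5)^2 = 0

0


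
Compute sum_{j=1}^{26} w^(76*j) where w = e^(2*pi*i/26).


Step 1: The sum sum_{j=1}^{n} w^(k*j) equals n if n | k, else 0.
Step 2: Here n = 26, k = 76
Step 3: Does n divide k? 26 | 76 -> False
Step 4: Sum = 0

0


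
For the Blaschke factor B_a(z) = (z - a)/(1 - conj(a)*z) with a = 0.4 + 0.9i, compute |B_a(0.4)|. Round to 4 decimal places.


Step 1: Numerator z0 - a = 0.4 - (0.4 + 0.9i) = 0 - 0.9i
Step 2: Denominator 1 - conj(a)*z0 = 1 - (0.4 - 0.9i)*0.4 = 0.84 + 0.36i
Step 3: |z0 - a|^2 = 0^2 + (-0.9)^2 = 0.81; |1 - conj(a)*z0|^2 = 0.84^2 + 0.36^2 = 0.8352
Step 4: |B_a(0.4)| = sqrt(0.81 / 0.8352) = sqrt(0.969828)
Step 5: = 0.9848

0.9848


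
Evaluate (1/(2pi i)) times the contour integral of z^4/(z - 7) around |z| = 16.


Step 1: f(z) = z^4, a = 7 is inside |z| = 16
Step 2: By Cauchy integral formula: (1/(2pi*i)) * integral = f(a)
Step 3: f(7) = 7^4 = 2401

2401


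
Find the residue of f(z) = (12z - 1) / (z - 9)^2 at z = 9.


Step 1: Pole of order 2 at z = 9
Step 2: Res = lim d/dz [(z - 9)^2 * f(z)] as z -> 9
Step 3: (z - 9)^2 * f(z) = 12z - 1
Step 4: d/dz[12z - 1] = 12

12


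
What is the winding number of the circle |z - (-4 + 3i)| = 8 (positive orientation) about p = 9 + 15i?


Step 1: Center c = (-4, 3), radius = 8
Step 2: |p - c|^2 = 13^2 + 12^2 = 313
Step 3: r^2 = 64
Step 4: |p-c| > r so winding number = 0

0


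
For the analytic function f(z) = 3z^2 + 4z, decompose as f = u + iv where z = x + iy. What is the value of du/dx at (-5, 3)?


Step 1: f(z) = 3(x+iy)^2 + 4(x+iy) + 0
Step 2: u = 3(x^2 - y^2) + 4x + 0
Step 3: u_x = 6x + 4
Step 4: At (-5, 3): u_x = -30 + 4 = -26

-26


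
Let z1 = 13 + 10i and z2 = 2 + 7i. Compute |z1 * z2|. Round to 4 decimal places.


Step 1: |z1| = sqrt(13^2 + 10^2) = sqrt(269)
Step 2: |z2| = sqrt(2^2 + 7^2) = sqrt(53)
Step 3: |z1*z2| = |z1|*|z2| = sqrt(269) * sqrt(53) = sqrt(269 * 53) = sqrt(14257)
Step 4: = 119.4027

119.4027


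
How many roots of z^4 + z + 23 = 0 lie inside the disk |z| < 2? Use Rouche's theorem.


Step 1: On |z| = 2 the three terms have sizes |z^4| = 2^4 = 16, |z| = 2, |23| = 23
Step 2: The dominant term is g(z) = 23; let h(z) = z^4 + z so f = g + h
Step 3: On |z| = 2: |g| = 23 and |h| <= 16 + 2 = 18
Step 4: Since 23 > 18, |h| < |g| on |z| = 2, so by Rouche f has the same number of zeros as g inside |z| < 2
Step 5: g(z) = 23 is a nonzero constant with no zeros inside |z| < 2. Answer = 0

0


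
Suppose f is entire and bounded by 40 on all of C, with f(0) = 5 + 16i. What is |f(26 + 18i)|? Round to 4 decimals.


Step 1: By Liouville's theorem, a bounded entire function is constant.
Step 2: f(z) = f(0) = 5 + 16i for all z.
Step 3: |f(w)| = |5 + 16i| = sqrt(25 + 256)
Step 4: = 16.7631

16.7631


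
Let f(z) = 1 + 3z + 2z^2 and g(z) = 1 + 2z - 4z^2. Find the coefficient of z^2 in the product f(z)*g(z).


Step 1: z^2 term in f*g comes from: (1)*(-4z^2) + (3z)*(2z) + (2z^2)*(1)
Step 2: = -4 + 6 + 2
Step 3: = 4

4


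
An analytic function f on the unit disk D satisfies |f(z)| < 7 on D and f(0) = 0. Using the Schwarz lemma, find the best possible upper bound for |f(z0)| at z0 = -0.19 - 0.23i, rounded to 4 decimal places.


Step 1: g = f/7 maps D -> D with g(0) = 0, so by the Schwarz lemma |g(z)| <= |z|, i.e. |f(z)| <= 7|z|; this is sharp (f(z) = 7z).
Step 2: |z0|^2 = (-0.19)^2 + (-0.23)^2 = 0.089
Step 3: |z0| = sqrt(0.089) = 0.298329
Step 4: Best bound = 7 * |z0| = 7 * 0.298329 = 2.0883

2.0883


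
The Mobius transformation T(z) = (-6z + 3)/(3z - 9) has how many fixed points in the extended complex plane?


Step 1: Fixed points satisfy T(z) = z
Step 2: 3z^2 - 3z - 3 = 0
Step 3: Discriminant = (-3)^2 - 4*3*(-3) = 45
Step 4: Number of fixed points = 2

2


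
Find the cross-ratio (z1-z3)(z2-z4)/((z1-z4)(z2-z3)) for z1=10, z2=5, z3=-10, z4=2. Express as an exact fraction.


Step 1: (z1-z3)(z2-z4) = 20 * 3 = 60
Step 2: (z1-z4)(z2-z3) = 8 * 15 = 120
Step 3: Cross-ratio = 60/120 = 1/2

1/2


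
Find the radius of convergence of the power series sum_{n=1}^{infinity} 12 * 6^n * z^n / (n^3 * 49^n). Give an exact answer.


Step 1: General term a_n = 12 * 6^n / (n^3 * 49^n)
Step 2: By the root test, |a_n|^(1/n) = 12^(1/n) * 6 / (n^(3/n) * 49) -> 6/49 as n -> infinity (since 12^(1/n) -> 1 and n^(3/n) -> 1)
Step 3: R = 1/lim|a_n|^(1/n) = 49/6

49/6


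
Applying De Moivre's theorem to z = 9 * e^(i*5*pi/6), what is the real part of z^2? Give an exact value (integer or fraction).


Step 1: By De Moivre's theorem, z^2 = 9^2 * e^(i*2*5*pi/6) = 81 * (cos(5*pi/3) + i*sin(5*pi/3))
Step 2: |z|^2 = 9^2 = 81
Step 3: The angle 5*pi/3 already lies in [0, 2*pi)
Step 4: cos(5*pi/3) = 1/2
Step 5: Re(z^2) = 81 * 1/2 = 81/2

81/2


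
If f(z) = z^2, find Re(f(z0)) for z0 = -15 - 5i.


Step 1: z0 = -15 - 5i
Step 2: z0^2 = (-15)^2 - (-5)^2 + 150i
Step 3: real part = 225 - 25 = 200

200


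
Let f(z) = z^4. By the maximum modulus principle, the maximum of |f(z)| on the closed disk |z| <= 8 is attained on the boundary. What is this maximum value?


Step 1: On |z| = 8, |f(z)| = |z|^4 = 8^4
Step 2: By maximum modulus principle, maximum is on boundary.
Step 3: Maximum = 4096 = 4096

4096


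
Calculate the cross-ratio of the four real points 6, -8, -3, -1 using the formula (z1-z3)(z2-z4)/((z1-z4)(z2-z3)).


Step 1: (z1-z3)(z2-z4) = 9 * (-7) = -63
Step 2: (z1-z4)(z2-z3) = 7 * (-5) = -35
Step 3: Cross-ratio = 63/35 = 9/5

9/5


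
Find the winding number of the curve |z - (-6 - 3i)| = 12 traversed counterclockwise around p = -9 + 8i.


Step 1: Center c = (-6, -3), radius = 12
Step 2: |p - c|^2 = (-3)^2 + 11^2 = 130
Step 3: r^2 = 144
Step 4: |p-c| < r so winding number = 1

1


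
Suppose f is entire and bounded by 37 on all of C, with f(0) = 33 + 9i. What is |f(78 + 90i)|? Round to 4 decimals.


Step 1: By Liouville's theorem, a bounded entire function is constant.
Step 2: f(z) = f(0) = 33 + 9i for all z.
Step 3: |f(w)| = |33 + 9i| = sqrt(1089 + 81)
Step 4: = 34.2053

34.2053


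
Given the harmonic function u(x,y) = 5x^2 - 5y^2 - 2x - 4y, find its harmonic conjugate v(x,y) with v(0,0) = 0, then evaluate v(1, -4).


Step 1: v_x = -u_y = 10y + 4
Step 2: v_y = u_x = 10x - 2
Step 3: v = 10xy + 4x - 2y + C
Step 4: v(0,0) = 0 => C = 0
Step 5: v(1, -4) = -28

-28


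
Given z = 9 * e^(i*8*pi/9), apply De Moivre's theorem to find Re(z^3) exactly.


Step 1: By De Moivre's theorem, z^3 = 9^3 * e^(i*3*8*pi/9) = 729 * (cos(8*pi/3) + i*sin(8*pi/3))
Step 2: |z|^3 = 9^3 = 729
Step 3: Reduce the angle mod 2*pi: 8*pi/3 - 2*pi = 2*pi/3
Step 4: cos(2*pi/3) = -1/2
Step 5: Re(z^3) = 729 * (-1/2) = -729/2

-729/2


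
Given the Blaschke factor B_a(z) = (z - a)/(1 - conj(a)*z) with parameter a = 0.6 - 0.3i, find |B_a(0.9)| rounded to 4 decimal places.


Step 1: Numerator z0 - a = 0.9 - (0.6 - 0.3i) = 0.3 + 0.3i
Step 2: Denominator 1 - conj(a)*z0 = 1 - (0.6 + 0.3i)*0.9 = 0.46 - 0.27i
Step 3: |z0 - a|^2 = 0.3^2 + 0.3^2 = 0.18; |1 - conj(a)*z0|^2 = 0.46^2 + (-0.27)^2 = 0.2845
Step 4: |B_a(0.9)| = sqrt(0.18 / 0.2845) = sqrt(0.632689)
Step 5: = 0.7954

0.7954


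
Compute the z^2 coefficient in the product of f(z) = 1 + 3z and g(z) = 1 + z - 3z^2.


Step 1: z^2 term in f*g comes from: (1)*(-3z^2) + (3z)*(z) + (0)*(1)
Step 2: = -3 + 3 + 0
Step 3: = 0

0


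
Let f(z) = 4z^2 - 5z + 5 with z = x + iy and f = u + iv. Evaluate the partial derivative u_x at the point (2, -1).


Step 1: f(z) = 4(x+iy)^2 - 5(x+iy) + 5
Step 2: u = 4(x^2 - y^2) - 5x + 5
Step 3: u_x = 8x - 5
Step 4: At (2, -1): u_x = 16 - 5 = 11

11


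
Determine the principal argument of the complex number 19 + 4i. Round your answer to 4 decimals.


Step 1: z = 19 + 4i
Step 2: arg(z) = atan2(4, 19)
Step 3: arg(z) = 0.2075

0.2075


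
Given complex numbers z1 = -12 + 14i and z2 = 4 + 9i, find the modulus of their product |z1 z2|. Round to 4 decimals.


Step 1: |z1| = sqrt((-12)^2 + 14^2) = sqrt(340)
Step 2: |z2| = sqrt(4^2 + 9^2) = sqrt(97)
Step 3: |z1*z2| = |z1|*|z2| = sqrt(340) * sqrt(97) = sqrt(340 * 97) = sqrt(32980)
Step 4: = 181.604

181.604


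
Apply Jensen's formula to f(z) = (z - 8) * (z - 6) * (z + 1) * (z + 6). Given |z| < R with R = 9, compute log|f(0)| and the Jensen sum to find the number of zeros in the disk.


Jensen's formula: (1/2pi)*integral log|f(Re^it)|dt = log|f(0)| + sum_{|a_k|<R} log(R/|a_k|)
Step 1: f(0) = (-8) * (-6) * 1 * 6 = 288
Step 2: log|f(0)| = log|8| + log|6| + log|-1| + log|-6| = 5.663
Step 3: Zeros inside |z| < 9: 8, 6, -1, -6
Step 4: Jensen sum = log(9/8) + log(9/6) + log(9/1) + log(9/6) = 3.1259
Step 5: n(R) = number of terms in the Jensen sum = count of zeros inside |z| < 9 = 4

4


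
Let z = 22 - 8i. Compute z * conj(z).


Step 1: conj(z) = 22 + 8i
Step 2: z * conj(z) = 22^2 + (-8)^2
Step 3: = 484 + 64 = 548

548


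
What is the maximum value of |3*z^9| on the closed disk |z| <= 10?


Step 1: On |z| = 10, |f(z)| = 3 * |z|^9 = 3 * 10^9
Step 2: By maximum modulus principle, maximum is on boundary.
Step 3: Maximum = 3 * 1000000000 = 3000000000

3000000000


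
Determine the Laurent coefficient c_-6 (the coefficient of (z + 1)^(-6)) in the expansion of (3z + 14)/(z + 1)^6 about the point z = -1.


Step 1: Write the numerator in powers of (z + 1): 3z + 14 = 3(z + 1) + (3*(-1) + 14) = 3(z + 1) + 11
Step 2: Divide by (z + 1)^6: f(z) = 11(z + 1)^(-6) + 3(z + 1)^(-5)
Step 3: This finite sum is the Laurent series of f about z = -1.
Step 4: Coefficient of (z + 1)^(-6) = 3*(-1) + 14 = 11

11


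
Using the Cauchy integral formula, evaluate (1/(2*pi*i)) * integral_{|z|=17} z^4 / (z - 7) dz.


Step 1: f(z) = z^4, a = 7 is inside |z| = 17
Step 2: By Cauchy integral formula: (1/(2pi*i)) * integral = f(a)
Step 3: f(7) = 7^4 = 2401

2401


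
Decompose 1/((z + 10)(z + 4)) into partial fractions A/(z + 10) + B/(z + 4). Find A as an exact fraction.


Step 1: Multiply both sides by (z + 10) and set z = -10
Step 2: A = 1 / (-10 + 4)
Step 3: A = 1 / (-6)
Step 4: A = -1/6

-1/6


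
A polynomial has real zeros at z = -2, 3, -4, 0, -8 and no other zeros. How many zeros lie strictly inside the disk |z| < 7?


Step 1: Check each root:
  z = -2: |-2| = 2 < 7
  z = 3: |3| = 3 < 7
  z = -4: |-4| = 4 < 7
  z = 0: |0| = 0 < 7
  z = -8: |-8| = 8 >= 7
Step 2: Count = 4

4


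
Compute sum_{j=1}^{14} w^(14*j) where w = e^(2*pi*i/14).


Step 1: The sum sum_{j=1}^{n} w^(k*j) equals n if n | k, else 0.
Step 2: Here n = 14, k = 14
Step 3: Does n divide k? 14 | 14 -> True
Step 4: Sum = 14

14


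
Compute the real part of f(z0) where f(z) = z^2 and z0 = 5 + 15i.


Step 1: z0 = 5 + 15i
Step 2: z0^2 = 5^2 - 15^2 + 150i
Step 3: real part = 25 - 225 = -200

-200


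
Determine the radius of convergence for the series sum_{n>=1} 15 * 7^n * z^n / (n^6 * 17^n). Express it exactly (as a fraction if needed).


Step 1: General term a_n = 15 * 7^n / (n^6 * 17^n)
Step 2: By the root test, |a_n|^(1/n) = 15^(1/n) * 7 / (n^(6/n) * 17) -> 7/17 as n -> infinity (since 15^(1/n) -> 1 and n^(6/n) -> 1)
Step 3: R = 1/lim|a_n|^(1/n) = 17/7

17/7


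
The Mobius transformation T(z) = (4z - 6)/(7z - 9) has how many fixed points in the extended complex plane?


Step 1: Fixed points satisfy T(z) = z
Step 2: 7z^2 - 13z + 6 = 0
Step 3: Discriminant = (-13)^2 - 4*7*6 = 1
Step 4: Number of fixed points = 2

2


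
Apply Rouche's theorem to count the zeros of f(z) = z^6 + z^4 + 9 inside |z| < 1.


Step 1: On |z| = 1 the three terms have sizes |z^6| = 1^6 = 1, |z^4| = 1^4 = 1, |9| = 9
Step 2: The dominant term is g(z) = 9; let h(z) = z^6 + z^4 so f = g + h
Step 3: On |z| = 1: |g| = 9 and |h| <= 1 + 1 = 2
Step 4: Since 9 > 2, |h| < |g| on |z| = 1, so by Rouche f has the same number of zeros as g inside |z| < 1
Step 5: g(z) = 9 is a nonzero constant with no zeros inside |z| < 1. Answer = 0

0


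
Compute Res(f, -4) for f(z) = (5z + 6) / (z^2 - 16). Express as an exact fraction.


Step 1: Q(z) = z^2 - 16 = (z + 4)(z - 4)
Step 2: Q'(z) = 2z
Step 3: Q'(-4) = -8, P(-4) = -14
Step 4: Res = P(-4)/Q'(-4) = -14/(-8) = 7/4

7/4


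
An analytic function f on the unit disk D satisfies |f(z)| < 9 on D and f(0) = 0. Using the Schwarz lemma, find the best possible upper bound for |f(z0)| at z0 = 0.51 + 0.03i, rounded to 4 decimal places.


Step 1: g = f/9 maps D -> D with g(0) = 0, so by the Schwarz lemma |g(z)| <= |z|, i.e. |f(z)| <= 9|z|; this is sharp (f(z) = 9z).
Step 2: |z0|^2 = 0.51^2 + 0.03^2 = 0.261
Step 3: |z0| = sqrt(0.261) = 0.510882
Step 4: Best bound = 9 * |z0| = 9 * 0.510882 = 4.5979

4.5979


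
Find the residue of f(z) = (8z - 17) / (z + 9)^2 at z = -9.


Step 1: Pole of order 2 at z = -9
Step 2: Res = lim d/dz [(z + 9)^2 * f(z)] as z -> -9
Step 3: (z + 9)^2 * f(z) = 8z - 17
Step 4: d/dz[8z - 17] = 8

8


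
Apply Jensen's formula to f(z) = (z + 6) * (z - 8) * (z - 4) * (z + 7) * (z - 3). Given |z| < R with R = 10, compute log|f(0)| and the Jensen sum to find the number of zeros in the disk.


Jensen's formula: (1/2pi)*integral log|f(Re^it)|dt = log|f(0)| + sum_{|a_k|<R} log(R/|a_k|)
Step 1: f(0) = 6 * (-8) * (-4) * 7 * (-3) = -4032
Step 2: log|f(0)| = log|-6| + log|8| + log|4| + log|-7| + log|3| = 8.302
Step 3: Zeros inside |z| < 10: -6, 8, 4, -7, 3
Step 4: Jensen sum = log(10/6) + log(10/8) + log(10/4) + log(10/7) + log(10/3) = 3.2109
Step 5: n(R) = number of terms in the Jensen sum = count of zeros inside |z| < 10 = 5

5


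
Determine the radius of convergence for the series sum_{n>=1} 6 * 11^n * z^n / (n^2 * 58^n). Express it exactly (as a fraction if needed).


Step 1: General term a_n = 6 * 11^n / (n^2 * 58^n)
Step 2: By the root test, |a_n|^(1/n) = 6^(1/n) * 11 / (n^(2/n) * 58) -> 11/58 as n -> infinity (since 6^(1/n) -> 1 and n^(2/n) -> 1)
Step 3: R = 1/lim|a_n|^(1/n) = 58/11

58/11


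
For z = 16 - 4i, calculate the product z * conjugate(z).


Step 1: conj(z) = 16 + 4i
Step 2: z * conj(z) = 16^2 + (-4)^2
Step 3: = 256 + 16 = 272

272


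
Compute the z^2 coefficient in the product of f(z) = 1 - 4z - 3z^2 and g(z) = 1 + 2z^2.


Step 1: z^2 term in f*g comes from: (1)*(2z^2) + (-4z)*(0) + (-3z^2)*(1)
Step 2: = 2 + 0 - 3
Step 3: = -1

-1


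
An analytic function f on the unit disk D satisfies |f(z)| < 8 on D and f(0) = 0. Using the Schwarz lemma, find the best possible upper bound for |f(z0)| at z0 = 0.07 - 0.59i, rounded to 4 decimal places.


Step 1: g = f/8 maps D -> D with g(0) = 0, so by the Schwarz lemma |g(z)| <= |z|, i.e. |f(z)| <= 8|z|; this is sharp (f(z) = 8z).
Step 2: |z0|^2 = 0.07^2 + (-0.59)^2 = 0.353
Step 3: |z0| = sqrt(0.353) = 0.594138
Step 4: Best bound = 8 * |z0| = 8 * 0.594138 = 4.7531

4.7531
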